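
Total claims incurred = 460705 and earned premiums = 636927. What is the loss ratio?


Loss ratio = claims / premiums
= 460705 / 636927
= 0.7233


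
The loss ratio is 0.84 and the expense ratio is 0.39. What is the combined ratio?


Combined ratio = loss ratio + expense ratio
= 0.84 + 0.39
= 1.23


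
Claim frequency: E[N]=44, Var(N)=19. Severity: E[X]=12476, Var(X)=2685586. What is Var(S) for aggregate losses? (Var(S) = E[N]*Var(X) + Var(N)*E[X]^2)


Var(S) = E[N]*Var(X) + Var(N)*E[X]^2
= 44*2685586 + 19*12476^2
= 118165784 + 2957360944
= 3.0755e+09


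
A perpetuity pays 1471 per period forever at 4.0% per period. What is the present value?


PV = PMT / i
= 1471 / 0.04
= 36775.0


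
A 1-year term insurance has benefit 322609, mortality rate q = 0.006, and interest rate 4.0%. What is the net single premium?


NSP = benefit * q * v
v = 1/(1+i) = 0.961538
NSP = 322609 * 0.006 * 0.961538
= 1861.2058


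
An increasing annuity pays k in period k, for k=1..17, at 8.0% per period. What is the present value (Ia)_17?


(Ia)_n = sum_{k=1}^{n} k * v^k, v = 1/(1+i)
v = 0.925926
Sum computed term by term:
(Ia)_17 = 65.71


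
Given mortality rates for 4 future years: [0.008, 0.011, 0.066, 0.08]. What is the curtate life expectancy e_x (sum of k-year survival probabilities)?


e_x = sum_{k=1}^{n} k_p_x
k_p_x values:
  1_p_x = 0.992
  2_p_x = 0.981088
  3_p_x = 0.916336
  4_p_x = 0.843029
e_x = 3.7325


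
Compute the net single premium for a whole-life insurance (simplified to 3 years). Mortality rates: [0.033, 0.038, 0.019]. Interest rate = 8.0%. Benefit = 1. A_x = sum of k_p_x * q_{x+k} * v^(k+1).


v = 0.925926
Year 0: k_p_x=1.0, q=0.033, term=0.030556
Year 1: k_p_x=0.967, q=0.038, term=0.031504
Year 2: k_p_x=0.930254, q=0.019, term=0.014031
A_x = 0.0761


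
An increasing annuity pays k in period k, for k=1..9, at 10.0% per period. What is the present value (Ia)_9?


(Ia)_n = sum_{k=1}^{n} k * v^k, v = 1/(1+i)
v = 0.909091
Sum computed term by term:
(Ia)_9 = 25.1805


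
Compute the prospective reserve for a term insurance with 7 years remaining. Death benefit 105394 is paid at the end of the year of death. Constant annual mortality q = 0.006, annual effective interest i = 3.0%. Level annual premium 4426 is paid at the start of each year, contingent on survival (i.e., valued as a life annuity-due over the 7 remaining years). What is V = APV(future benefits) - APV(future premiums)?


v = 1/(1+i) = 0.970874
APV(future benefits) per unit = sum_{k=0}^{6} k_p_x * q * v^(k+1) = 0.036742
APV(future benefits) = 105394 * 0.036742 = 3872.3467
Life annuity-due factor ä_{x:7} = sum_{k=0}^{6} k_p_x * v^k = 6.307312
APV(future premiums) = 4426 * 6.307312 = 27916.1636
V = 3872.3467 - 27916.1636
= -24043.8169


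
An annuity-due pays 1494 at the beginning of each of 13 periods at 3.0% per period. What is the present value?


PV_due = PMT * (1-(1+i)^(-n))/i * (1+i)
PV_immediate = 15888.6233
PV_due = 15888.6233 * 1.03
= 16365.282


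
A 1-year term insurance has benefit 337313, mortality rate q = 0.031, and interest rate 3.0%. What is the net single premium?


NSP = benefit * q * v
v = 1/(1+i) = 0.970874
NSP = 337313 * 0.031 * 0.970874
= 10152.1388


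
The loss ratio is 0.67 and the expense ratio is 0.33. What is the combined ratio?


Combined ratio = loss ratio + expense ratio
= 0.67 + 0.33
= 1.0


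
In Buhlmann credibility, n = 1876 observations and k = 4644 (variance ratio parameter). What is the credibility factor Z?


Z = n / (n + k)
= 1876 / (1876 + 4644)
= 1876 / 6520
= 0.2877


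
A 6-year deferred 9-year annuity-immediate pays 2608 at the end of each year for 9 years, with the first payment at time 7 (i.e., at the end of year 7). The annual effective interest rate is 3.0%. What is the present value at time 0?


PV at time 6 of the 9-year annuity-immediate:
a_n = 2608 * (1-(1+0.03)^(-9))/0.03 = 20306.1721
Discount back 6 years to time 0:
PV = 20306.1721 * (1+0.03)^(-6)
= 20306.1721 * 0.837484
= 17006.0994


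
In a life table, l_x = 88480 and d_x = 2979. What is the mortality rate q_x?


q_x = d_x / l_x
= 2979 / 88480
= 0.0337


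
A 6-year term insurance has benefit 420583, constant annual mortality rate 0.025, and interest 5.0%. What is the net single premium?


NSP = benefit * sum_{k=0}^{n-1} k_p_x * q * v^(k+1)
With constant q=0.025, v=0.952381
Sum = 0.11965
NSP = 420583 * 0.11965
= 50322.7569


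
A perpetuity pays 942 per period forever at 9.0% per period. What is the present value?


PV = PMT / i
= 942 / 0.09
= 10466.6667


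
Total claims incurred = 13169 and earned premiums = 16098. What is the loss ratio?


Loss ratio = claims / premiums
= 13169 / 16098
= 0.8181


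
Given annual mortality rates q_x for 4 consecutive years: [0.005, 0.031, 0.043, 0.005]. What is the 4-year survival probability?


p_k = 1 - q_k for each year
Survival = product of (1 - q_k)
= 0.995 * 0.969 * 0.957 * 0.995
= 0.9181


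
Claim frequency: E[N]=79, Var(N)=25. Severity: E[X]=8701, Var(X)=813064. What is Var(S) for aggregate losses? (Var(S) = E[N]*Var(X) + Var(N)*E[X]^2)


Var(S) = E[N]*Var(X) + Var(N)*E[X]^2
= 79*813064 + 25*8701^2
= 64232056 + 1892685025
= 1.9569e+09


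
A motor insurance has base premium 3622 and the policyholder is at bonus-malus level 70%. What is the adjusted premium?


adjusted = base * BM_level / 100
= 3622 * 70 / 100
= 3622 * 0.7
= 2535.4


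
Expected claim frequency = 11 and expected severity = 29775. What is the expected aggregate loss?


E[S] = E[N] * E[X]
= 11 * 29775
= 327525


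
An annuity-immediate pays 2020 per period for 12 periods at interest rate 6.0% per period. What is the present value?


PV = PMT * (1 - (1+i)^(-n)) / i
= 2020 * (1 - (1+0.06)^(-12)) / 0.06
= 2020 * (1 - 0.496969) / 0.06
= 2020 * 8.383844
= 16935.3648


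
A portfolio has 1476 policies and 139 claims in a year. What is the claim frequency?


frequency = claims / policies
= 139 / 1476
= 0.0942


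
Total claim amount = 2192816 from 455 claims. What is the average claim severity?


severity = total / number
= 2192816 / 455
= 4819.3758


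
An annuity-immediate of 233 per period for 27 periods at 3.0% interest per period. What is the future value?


FV = PMT * ((1+i)^n - 1) / i
= 233 * ((1.03)^27 - 1) / 0.03
= 233 * (2.221289 - 1) / 0.03
= 9485.3446


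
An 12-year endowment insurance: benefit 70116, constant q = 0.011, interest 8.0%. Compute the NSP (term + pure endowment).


Term component = 5528.1619
Pure endowment = 12_p_x * v^12 * benefit = 0.8757 * 0.397114 * 70116 = 24383.024
NSP = 29911.1859


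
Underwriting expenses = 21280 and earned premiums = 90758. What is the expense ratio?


Expense ratio = expenses / premiums
= 21280 / 90758
= 0.2345


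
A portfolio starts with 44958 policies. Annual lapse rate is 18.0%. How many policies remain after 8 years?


remaining = initial * (1 - lapse)^years
= 44958 * (1 - 0.18)^8
= 44958 * 0.204414
= 9190.0485


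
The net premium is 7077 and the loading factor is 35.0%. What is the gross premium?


Gross = net * (1 + loading)
= 7077 * (1 + 0.35)
= 7077 * 1.35
= 9553.95


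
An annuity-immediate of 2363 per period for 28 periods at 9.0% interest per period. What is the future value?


FV = PMT * ((1+i)^n - 1) / i
= 2363 * ((1.09)^28 - 1) / 0.09
= 2363 * (11.16714 - 1) / 0.09
= 266943.8966


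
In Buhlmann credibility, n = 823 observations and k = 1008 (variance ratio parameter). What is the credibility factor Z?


Z = n / (n + k)
= 823 / (823 + 1008)
= 823 / 1831
= 0.4495


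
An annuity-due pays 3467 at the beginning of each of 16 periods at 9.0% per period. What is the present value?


PV_due = PMT * (1-(1+i)^(-n))/i * (1+i)
PV_immediate = 28819.6393
PV_due = 28819.6393 * 1.09
= 31413.4068


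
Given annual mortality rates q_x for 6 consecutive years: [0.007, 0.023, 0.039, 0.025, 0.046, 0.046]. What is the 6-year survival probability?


p_k = 1 - q_k for each year
Survival = product of (1 - q_k)
= 0.993 * 0.977 * 0.961 * 0.975 * 0.954 * 0.954
= 0.8273


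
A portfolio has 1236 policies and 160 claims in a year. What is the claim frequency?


frequency = claims / policies
= 160 / 1236
= 0.1294


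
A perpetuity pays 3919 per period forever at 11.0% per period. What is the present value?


PV = PMT / i
= 3919 / 0.11
= 35627.2727


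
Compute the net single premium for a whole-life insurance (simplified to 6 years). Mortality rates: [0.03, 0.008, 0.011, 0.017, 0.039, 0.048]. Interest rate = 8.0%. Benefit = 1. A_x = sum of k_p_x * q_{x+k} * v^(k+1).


v = 0.925926
Year 0: k_p_x=1.0, q=0.03, term=0.027778
Year 1: k_p_x=0.97, q=0.008, term=0.006653
Year 2: k_p_x=0.96224, q=0.011, term=0.008402
Year 3: k_p_x=0.951655, q=0.017, term=0.011891
Year 4: k_p_x=0.935477, q=0.039, term=0.02483
Year 5: k_p_x=0.898994, q=0.048, term=0.027193
A_x = 0.1067


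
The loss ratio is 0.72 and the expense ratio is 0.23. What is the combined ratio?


Combined ratio = loss ratio + expense ratio
= 0.72 + 0.23
= 0.95


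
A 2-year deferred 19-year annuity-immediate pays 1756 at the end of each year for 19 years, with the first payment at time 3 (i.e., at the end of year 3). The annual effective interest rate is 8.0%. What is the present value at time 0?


PV at time 2 of the 19-year annuity-immediate:
a_n = 1756 * (1-(1+0.08)^(-19))/0.08 = 16863.9202
Discount back 2 years to time 0:
PV = 16863.9202 * (1+0.08)^(-2)
= 16863.9202 * 0.857339
= 14458.0934


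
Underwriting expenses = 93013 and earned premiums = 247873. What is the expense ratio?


Expense ratio = expenses / premiums
= 93013 / 247873
= 0.3752


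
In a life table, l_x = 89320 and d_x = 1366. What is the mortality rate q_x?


q_x = d_x / l_x
= 1366 / 89320
= 0.0153


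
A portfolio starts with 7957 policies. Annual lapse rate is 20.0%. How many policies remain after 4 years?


remaining = initial * (1 - lapse)^years
= 7957 * (1 - 0.2)^4
= 7957 * 0.4096
= 3259.1872


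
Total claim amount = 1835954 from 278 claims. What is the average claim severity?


severity = total / number
= 1835954 / 278
= 6604.1511


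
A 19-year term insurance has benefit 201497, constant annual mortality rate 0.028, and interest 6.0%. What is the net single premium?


NSP = benefit * sum_{k=0}^{n-1} k_p_x * q * v^(k+1)
With constant q=0.028, v=0.943396
Sum = 0.256873
NSP = 201497 * 0.256873
= 51759.1386


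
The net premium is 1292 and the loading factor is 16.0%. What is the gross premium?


Gross = net * (1 + loading)
= 1292 * (1 + 0.16)
= 1292 * 1.16
= 1498.72


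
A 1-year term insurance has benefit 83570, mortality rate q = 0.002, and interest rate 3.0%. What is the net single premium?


NSP = benefit * q * v
v = 1/(1+i) = 0.970874
NSP = 83570 * 0.002 * 0.970874
= 162.2718


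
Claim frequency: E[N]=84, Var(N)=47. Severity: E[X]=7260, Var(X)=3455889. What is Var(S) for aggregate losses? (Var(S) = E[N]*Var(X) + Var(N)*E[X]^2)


Var(S) = E[N]*Var(X) + Var(N)*E[X]^2
= 84*3455889 + 47*7260^2
= 290294676 + 2477257200
= 2.7676e+09


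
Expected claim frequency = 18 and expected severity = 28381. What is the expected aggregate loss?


E[S] = E[N] * E[X]
= 18 * 28381
= 510858


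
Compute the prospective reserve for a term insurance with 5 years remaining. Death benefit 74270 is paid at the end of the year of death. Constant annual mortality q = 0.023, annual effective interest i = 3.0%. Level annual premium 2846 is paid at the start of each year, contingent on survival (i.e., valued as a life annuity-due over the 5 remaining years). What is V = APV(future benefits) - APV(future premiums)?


v = 1/(1+i) = 0.970874
APV(future benefits) per unit = sum_{k=0}^{4} k_p_x * q * v^(k+1) = 0.100736
APV(future benefits) = 74270 * 0.100736 = 7481.6948
Life annuity-due factor ä_{x:5} = sum_{k=0}^{4} k_p_x * v^k = 4.51124
APV(future premiums) = 2846 * 4.51124 = 12838.9896
V = 7481.6948 - 12838.9896
= -5357.2948


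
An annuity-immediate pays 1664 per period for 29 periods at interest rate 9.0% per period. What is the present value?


PV = PMT * (1 - (1+i)^(-n)) / i
= 1664 * (1 - (1+0.09)^(-29)) / 0.09
= 1664 * (1 - 0.082155) / 0.09
= 1664 * 10.198283
= 16969.9428


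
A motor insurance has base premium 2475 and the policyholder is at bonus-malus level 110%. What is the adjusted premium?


adjusted = base * BM_level / 100
= 2475 * 110 / 100
= 2475 * 1.1
= 2722.5


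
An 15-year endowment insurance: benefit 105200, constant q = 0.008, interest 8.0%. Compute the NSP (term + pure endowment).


Term component = 6890.9881
Pure endowment = 15_p_x * v^15 * benefit = 0.886493 * 0.315242 * 105200 = 29399.1308
NSP = 36290.1189


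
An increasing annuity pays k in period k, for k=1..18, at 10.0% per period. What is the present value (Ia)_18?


(Ia)_n = sum_{k=1}^{n} k * v^k, v = 1/(1+i)
v = 0.909091
Sum computed term by term:
(Ia)_18 = 57.841


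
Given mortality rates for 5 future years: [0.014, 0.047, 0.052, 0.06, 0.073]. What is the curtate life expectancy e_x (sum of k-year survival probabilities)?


e_x = sum_{k=1}^{n} k_p_x
k_p_x values:
  1_p_x = 0.986
  2_p_x = 0.939658
  3_p_x = 0.890796
  4_p_x = 0.837348
  5_p_x = 0.776222
e_x = 4.43


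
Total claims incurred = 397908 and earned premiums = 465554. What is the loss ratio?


Loss ratio = claims / premiums
= 397908 / 465554
= 0.8547


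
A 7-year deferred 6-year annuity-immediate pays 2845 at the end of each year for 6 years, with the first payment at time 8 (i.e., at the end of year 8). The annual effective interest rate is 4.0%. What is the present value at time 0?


PV at time 7 of the 6-year annuity-immediate:
a_n = 2845 * (1-(1+0.04)^(-6))/0.04 = 14913.8794
Discount back 7 years to time 0:
PV = 14913.8794 * (1+0.04)^(-7)
= 14913.8794 * 0.759918
= 11333.3226


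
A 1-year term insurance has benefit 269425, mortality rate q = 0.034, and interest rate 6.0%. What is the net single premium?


NSP = benefit * q * v
v = 1/(1+i) = 0.943396
NSP = 269425 * 0.034 * 0.943396
= 8641.934


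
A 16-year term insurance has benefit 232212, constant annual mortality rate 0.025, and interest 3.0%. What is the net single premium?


NSP = benefit * sum_{k=0}^{n-1} k_p_x * q * v^(k+1)
With constant q=0.025, v=0.970874
Sum = 0.265635
NSP = 232212 * 0.265635
= 61683.6768


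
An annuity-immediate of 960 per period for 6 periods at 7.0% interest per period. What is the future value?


FV = PMT * ((1+i)^n - 1) / i
= 960 * ((1.07)^6 - 1) / 0.07
= 960 * (1.50073 - 1) / 0.07
= 6867.1591


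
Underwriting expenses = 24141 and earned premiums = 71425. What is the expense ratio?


Expense ratio = expenses / premiums
= 24141 / 71425
= 0.338


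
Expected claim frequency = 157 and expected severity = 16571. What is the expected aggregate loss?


E[S] = E[N] * E[X]
= 157 * 16571
= 2.6016e+06


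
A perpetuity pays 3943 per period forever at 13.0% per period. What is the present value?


PV = PMT / i
= 3943 / 0.13
= 30330.7692


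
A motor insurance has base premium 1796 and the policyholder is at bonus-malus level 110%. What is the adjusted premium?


adjusted = base * BM_level / 100
= 1796 * 110 / 100
= 1796 * 1.1
= 1975.6


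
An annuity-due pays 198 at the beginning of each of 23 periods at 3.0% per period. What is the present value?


PV_due = PMT * (1-(1+i)^(-n))/i * (1+i)
PV_immediate = 3255.8345
PV_due = 3255.8345 * 1.03
= 3353.5095


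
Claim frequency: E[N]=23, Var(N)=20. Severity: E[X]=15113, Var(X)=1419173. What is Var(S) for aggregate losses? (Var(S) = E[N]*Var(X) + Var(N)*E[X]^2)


Var(S) = E[N]*Var(X) + Var(N)*E[X]^2
= 23*1419173 + 20*15113^2
= 32640979 + 4568055380
= 4.6007e+09


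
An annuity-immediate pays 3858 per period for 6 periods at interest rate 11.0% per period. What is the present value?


PV = PMT * (1 - (1+i)^(-n)) / i
= 3858 * (1 - (1+0.11)^(-6)) / 0.11
= 3858 * (1 - 0.534641) / 0.11
= 3858 * 4.230538
= 16321.415


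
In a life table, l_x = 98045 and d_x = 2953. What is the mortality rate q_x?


q_x = d_x / l_x
= 2953 / 98045
= 0.0301


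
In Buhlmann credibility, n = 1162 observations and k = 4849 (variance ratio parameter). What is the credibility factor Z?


Z = n / (n + k)
= 1162 / (1162 + 4849)
= 1162 / 6011
= 0.1933


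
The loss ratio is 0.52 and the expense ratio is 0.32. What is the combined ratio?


Combined ratio = loss ratio + expense ratio
= 0.52 + 0.32
= 0.84


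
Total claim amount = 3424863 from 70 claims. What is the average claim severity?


severity = total / number
= 3424863 / 70
= 48926.6143


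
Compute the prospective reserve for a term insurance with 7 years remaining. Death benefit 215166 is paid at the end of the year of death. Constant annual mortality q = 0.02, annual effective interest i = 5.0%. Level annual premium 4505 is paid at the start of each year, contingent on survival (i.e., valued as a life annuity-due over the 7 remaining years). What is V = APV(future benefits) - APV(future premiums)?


v = 1/(1+i) = 0.952381
APV(future benefits) per unit = sum_{k=0}^{6} k_p_x * q * v^(k+1) = 0.10944
APV(future benefits) = 215166 * 0.10944 = 23547.7296
Life annuity-due factor ä_{x:7} = sum_{k=0}^{6} k_p_x * v^k = 5.745591
APV(future premiums) = 4505 * 5.745591 = 25883.8869
V = 23547.7296 - 25883.8869
= -2336.1572


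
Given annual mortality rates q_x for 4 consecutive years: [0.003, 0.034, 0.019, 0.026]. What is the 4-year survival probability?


p_k = 1 - q_k for each year
Survival = product of (1 - q_k)
= 0.997 * 0.966 * 0.981 * 0.974
= 0.9202


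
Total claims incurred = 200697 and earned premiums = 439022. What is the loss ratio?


Loss ratio = claims / premiums
= 200697 / 439022
= 0.4571


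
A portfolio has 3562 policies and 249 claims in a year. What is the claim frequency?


frequency = claims / policies
= 249 / 3562
= 0.0699


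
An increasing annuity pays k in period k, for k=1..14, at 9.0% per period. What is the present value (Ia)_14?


(Ia)_n = sum_{k=1}^{n} k * v^k, v = 1/(1+i)
v = 0.917431
Sum computed term by term:
(Ia)_14 = 47.7495


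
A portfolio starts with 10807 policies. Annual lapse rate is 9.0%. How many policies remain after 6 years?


remaining = initial * (1 - lapse)^years
= 10807 * (1 - 0.09)^6
= 10807 * 0.567869
= 6136.963


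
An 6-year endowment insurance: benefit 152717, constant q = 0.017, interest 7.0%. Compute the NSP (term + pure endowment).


Term component = 11900.7136
Pure endowment = 6_p_x * v^6 * benefit = 0.902238 * 0.666342 * 152717 = 91813.3481
NSP = 103714.0617


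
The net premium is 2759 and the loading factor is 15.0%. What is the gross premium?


Gross = net * (1 + loading)
= 2759 * (1 + 0.15)
= 2759 * 1.15
= 3172.85


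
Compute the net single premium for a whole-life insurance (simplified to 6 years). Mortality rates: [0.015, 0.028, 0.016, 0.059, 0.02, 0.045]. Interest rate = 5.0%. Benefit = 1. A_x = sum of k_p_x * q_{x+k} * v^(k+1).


v = 0.952381
Year 0: k_p_x=1.0, q=0.015, term=0.014286
Year 1: k_p_x=0.985, q=0.028, term=0.025016
Year 2: k_p_x=0.95742, q=0.016, term=0.013233
Year 3: k_p_x=0.942101, q=0.059, term=0.045729
Year 4: k_p_x=0.886517, q=0.02, term=0.013892
Year 5: k_p_x=0.868787, q=0.045, term=0.029174
A_x = 0.1413


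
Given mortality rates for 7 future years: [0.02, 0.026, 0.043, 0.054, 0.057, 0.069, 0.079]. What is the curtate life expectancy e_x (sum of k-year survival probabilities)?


e_x = sum_{k=1}^{n} k_p_x
k_p_x values:
  1_p_x = 0.98
  2_p_x = 0.95452
  3_p_x = 0.913476
  4_p_x = 0.864148
  5_p_x = 0.814892
  6_p_x = 0.758664
  7_p_x = 0.69873
e_x = 5.9844


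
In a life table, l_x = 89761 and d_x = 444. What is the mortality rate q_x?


q_x = d_x / l_x
= 444 / 89761
= 0.0049


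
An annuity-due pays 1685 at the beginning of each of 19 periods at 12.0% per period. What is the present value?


PV_due = PMT * (1-(1+i)^(-n))/i * (1+i)
PV_immediate = 12411.334
PV_due = 12411.334 * 1.12
= 13900.6941


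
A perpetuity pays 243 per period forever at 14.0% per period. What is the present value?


PV = PMT / i
= 243 / 0.14
= 1735.7143


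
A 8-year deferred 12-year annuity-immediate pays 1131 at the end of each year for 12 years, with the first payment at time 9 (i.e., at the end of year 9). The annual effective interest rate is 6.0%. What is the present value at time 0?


PV at time 8 of the 12-year annuity-immediate:
a_n = 1131 * (1-(1+0.06)^(-12))/0.06 = 9482.1275
Discount back 8 years to time 0:
PV = 9482.1275 * (1+0.06)^(-8)
= 9482.1275 * 0.627412
= 5949.2041


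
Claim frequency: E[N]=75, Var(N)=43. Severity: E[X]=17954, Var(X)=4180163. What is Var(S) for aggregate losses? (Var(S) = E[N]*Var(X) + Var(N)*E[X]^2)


Var(S) = E[N]*Var(X) + Var(N)*E[X]^2
= 75*4180163 + 43*17954^2
= 313512225 + 13860882988
= 1.4174e+10


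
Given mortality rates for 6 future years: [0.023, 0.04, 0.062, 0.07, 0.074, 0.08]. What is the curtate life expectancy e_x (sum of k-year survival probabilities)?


e_x = sum_{k=1}^{n} k_p_x
k_p_x values:
  1_p_x = 0.977
  2_p_x = 0.93792
  3_p_x = 0.879769
  4_p_x = 0.818185
  5_p_x = 0.757639
  6_p_x = 0.697028
e_x = 5.0675


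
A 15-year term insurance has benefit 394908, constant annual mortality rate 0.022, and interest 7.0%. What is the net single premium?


NSP = benefit * sum_{k=0}^{n-1} k_p_x * q * v^(k+1)
With constant q=0.022, v=0.934579
Sum = 0.177049
NSP = 394908 * 0.177049
= 69918.108


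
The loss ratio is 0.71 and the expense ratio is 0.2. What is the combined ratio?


Combined ratio = loss ratio + expense ratio
= 0.71 + 0.2
= 0.91


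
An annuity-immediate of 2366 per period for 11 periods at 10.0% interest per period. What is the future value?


FV = PMT * ((1+i)^n - 1) / i
= 2366 * ((1.1)^11 - 1) / 0.1
= 2366 * (2.853117 - 1) / 0.1
= 43844.7413


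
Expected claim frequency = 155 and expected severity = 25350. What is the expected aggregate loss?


E[S] = E[N] * E[X]
= 155 * 25350
= 3.9292e+06


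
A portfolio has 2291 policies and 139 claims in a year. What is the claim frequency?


frequency = claims / policies
= 139 / 2291
= 0.0607


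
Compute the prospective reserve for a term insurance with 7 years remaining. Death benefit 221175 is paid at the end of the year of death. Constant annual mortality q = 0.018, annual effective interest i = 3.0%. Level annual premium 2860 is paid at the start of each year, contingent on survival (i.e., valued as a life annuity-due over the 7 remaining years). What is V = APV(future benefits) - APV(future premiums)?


v = 1/(1+i) = 0.970874
APV(future benefits) per unit = sum_{k=0}^{6} k_p_x * q * v^(k+1) = 0.106496
APV(future benefits) = 221175 * 0.106496 = 23554.205
Life annuity-due factor ä_{x:7} = sum_{k=0}^{6} k_p_x * v^k = 6.093925
APV(future premiums) = 2860 * 6.093925 = 17428.6267
V = 23554.205 - 17428.6267
= 6125.5783


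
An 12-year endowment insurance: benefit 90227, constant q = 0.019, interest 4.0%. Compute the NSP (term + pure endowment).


Term component = 14639.4438
Pure endowment = 12_p_x * v^12 * benefit = 0.79438 * 0.624597 * 90227 = 44767.6744
NSP = 59407.1183


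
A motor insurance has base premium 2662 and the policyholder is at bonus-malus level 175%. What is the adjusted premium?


adjusted = base * BM_level / 100
= 2662 * 175 / 100
= 2662 * 1.75
= 4658.5


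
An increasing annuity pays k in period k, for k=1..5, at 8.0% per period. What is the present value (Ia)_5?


(Ia)_n = sum_{k=1}^{n} k * v^k, v = 1/(1+i)
v = 0.925926
Sum computed term by term:
(Ia)_5 = 11.3651


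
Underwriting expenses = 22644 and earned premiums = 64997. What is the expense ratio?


Expense ratio = expenses / premiums
= 22644 / 64997
= 0.3484


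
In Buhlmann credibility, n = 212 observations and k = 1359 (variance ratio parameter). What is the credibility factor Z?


Z = n / (n + k)
= 212 / (212 + 1359)
= 212 / 1571
= 0.1349


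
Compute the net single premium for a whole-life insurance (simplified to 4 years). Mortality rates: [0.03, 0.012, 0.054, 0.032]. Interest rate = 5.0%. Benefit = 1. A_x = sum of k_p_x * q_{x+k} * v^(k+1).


v = 0.952381
Year 0: k_p_x=1.0, q=0.03, term=0.028571
Year 1: k_p_x=0.97, q=0.012, term=0.010558
Year 2: k_p_x=0.95836, q=0.054, term=0.044705
Year 3: k_p_x=0.906609, q=0.032, term=0.023868
A_x = 0.1077


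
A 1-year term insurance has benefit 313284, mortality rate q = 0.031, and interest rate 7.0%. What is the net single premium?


NSP = benefit * q * v
v = 1/(1+i) = 0.934579
NSP = 313284 * 0.031 * 0.934579
= 9076.4523


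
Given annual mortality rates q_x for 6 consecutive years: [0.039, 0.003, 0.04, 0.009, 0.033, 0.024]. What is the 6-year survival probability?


p_k = 1 - q_k for each year
Survival = product of (1 - q_k)
= 0.961 * 0.997 * 0.96 * 0.991 * 0.967 * 0.976
= 0.8603


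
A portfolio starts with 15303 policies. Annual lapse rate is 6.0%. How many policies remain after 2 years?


remaining = initial * (1 - lapse)^years
= 15303 * (1 - 0.06)^2
= 15303 * 0.8836
= 13521.7308


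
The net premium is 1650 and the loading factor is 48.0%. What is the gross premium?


Gross = net * (1 + loading)
= 1650 * (1 + 0.48)
= 1650 * 1.48
= 2442.0


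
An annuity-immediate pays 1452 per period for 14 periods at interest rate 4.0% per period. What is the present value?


PV = PMT * (1 - (1+i)^(-n)) / i
= 1452 * (1 - (1+0.04)^(-14)) / 0.04
= 1452 * (1 - 0.577475) / 0.04
= 1452 * 10.563123
= 15337.6545


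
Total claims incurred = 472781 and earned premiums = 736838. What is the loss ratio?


Loss ratio = claims / premiums
= 472781 / 736838
= 0.6416


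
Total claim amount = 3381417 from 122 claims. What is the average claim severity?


severity = total / number
= 3381417 / 122
= 27716.5328


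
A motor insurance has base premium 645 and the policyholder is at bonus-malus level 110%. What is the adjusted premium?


adjusted = base * BM_level / 100
= 645 * 110 / 100
= 645 * 1.1
= 709.5


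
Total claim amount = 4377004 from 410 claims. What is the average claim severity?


severity = total / number
= 4377004 / 410
= 10675.6195


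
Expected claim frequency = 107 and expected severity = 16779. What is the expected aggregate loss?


E[S] = E[N] * E[X]
= 107 * 16779
= 1.7954e+06


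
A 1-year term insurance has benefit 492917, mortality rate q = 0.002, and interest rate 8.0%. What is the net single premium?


NSP = benefit * q * v
v = 1/(1+i) = 0.925926
NSP = 492917 * 0.002 * 0.925926
= 912.8093


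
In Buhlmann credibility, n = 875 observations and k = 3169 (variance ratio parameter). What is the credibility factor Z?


Z = n / (n + k)
= 875 / (875 + 3169)
= 875 / 4044
= 0.2164


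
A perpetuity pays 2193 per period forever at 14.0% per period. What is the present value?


PV = PMT / i
= 2193 / 0.14
= 15664.2857


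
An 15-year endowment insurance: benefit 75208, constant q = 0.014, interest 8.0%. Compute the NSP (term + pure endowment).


Term component = 8343.1955
Pure endowment = 15_p_x * v^15 * benefit = 0.809382 * 0.315242 * 75208 = 19189.4016
NSP = 27532.5971


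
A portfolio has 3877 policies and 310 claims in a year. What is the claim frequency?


frequency = claims / policies
= 310 / 3877
= 0.08


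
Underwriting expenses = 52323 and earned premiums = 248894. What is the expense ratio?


Expense ratio = expenses / premiums
= 52323 / 248894
= 0.2102


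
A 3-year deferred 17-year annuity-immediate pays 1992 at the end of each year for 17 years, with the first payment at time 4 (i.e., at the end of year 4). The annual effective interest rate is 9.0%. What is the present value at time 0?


PV at time 3 of the 17-year annuity-immediate:
a_n = 1992 * (1-(1+0.09)^(-17))/0.09 = 17018.9137
Discount back 3 years to time 0:
PV = 17018.9137 * (1+0.09)^(-3)
= 17018.9137 * 0.772183
= 13141.724


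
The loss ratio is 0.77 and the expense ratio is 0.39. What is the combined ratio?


Combined ratio = loss ratio + expense ratio
= 0.77 + 0.39
= 1.16


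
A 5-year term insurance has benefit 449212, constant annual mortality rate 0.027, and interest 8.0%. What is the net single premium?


NSP = benefit * sum_{k=0}^{n-1} k_p_x * q * v^(k+1)
With constant q=0.027, v=0.925926
Sum = 0.102566
NSP = 449212 * 0.102566
= 46073.9896


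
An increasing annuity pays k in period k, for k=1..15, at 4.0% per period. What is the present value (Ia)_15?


(Ia)_n = sum_{k=1}^{n} k * v^k, v = 1/(1+i)
v = 0.961538
Sum computed term by term:
(Ia)_15 = 80.8539


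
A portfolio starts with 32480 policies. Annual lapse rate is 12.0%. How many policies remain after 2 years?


remaining = initial * (1 - lapse)^years
= 32480 * (1 - 0.12)^2
= 32480 * 0.7744
= 25152.512


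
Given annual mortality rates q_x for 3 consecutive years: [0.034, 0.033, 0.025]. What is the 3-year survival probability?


p_k = 1 - q_k for each year
Survival = product of (1 - q_k)
= 0.966 * 0.967 * 0.975
= 0.9108


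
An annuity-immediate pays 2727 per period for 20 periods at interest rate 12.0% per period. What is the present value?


PV = PMT * (1 - (1+i)^(-n)) / i
= 2727 * (1 - (1+0.12)^(-20)) / 0.12
= 2727 * (1 - 0.103667) / 0.12
= 2727 * 7.469444
= 20369.1728


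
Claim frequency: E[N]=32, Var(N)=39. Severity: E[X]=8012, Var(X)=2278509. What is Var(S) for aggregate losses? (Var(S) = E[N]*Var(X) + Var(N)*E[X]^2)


Var(S) = E[N]*Var(X) + Var(N)*E[X]^2
= 32*2278509 + 39*8012^2
= 72912288 + 2503493616
= 2.5764e+09


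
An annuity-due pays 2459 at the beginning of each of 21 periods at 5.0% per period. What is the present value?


PV_due = PMT * (1-(1+i)^(-n))/i * (1+i)
PV_immediate = 31527.2145
PV_due = 31527.2145 * 1.05
= 33103.5752


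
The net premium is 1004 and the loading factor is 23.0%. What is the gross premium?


Gross = net * (1 + loading)
= 1004 * (1 + 0.23)
= 1004 * 1.23
= 1234.92


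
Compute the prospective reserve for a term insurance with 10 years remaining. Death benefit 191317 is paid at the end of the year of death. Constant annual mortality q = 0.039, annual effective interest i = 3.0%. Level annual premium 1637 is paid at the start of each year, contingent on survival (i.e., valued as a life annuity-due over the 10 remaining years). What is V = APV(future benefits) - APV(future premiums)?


v = 1/(1+i) = 0.970874
APV(future benefits) per unit = sum_{k=0}^{9} k_p_x * q * v^(k+1) = 0.282679
APV(future benefits) = 191317 * 0.282679 = 54081.3383
Life annuity-due factor ä_{x:10} = sum_{k=0}^{9} k_p_x * v^k = 7.46563
APV(future premiums) = 1637 * 7.46563 = 12221.237
V = 54081.3383 - 12221.237
= 41860.1014


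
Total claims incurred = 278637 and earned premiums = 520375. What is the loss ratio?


Loss ratio = claims / premiums
= 278637 / 520375
= 0.5355


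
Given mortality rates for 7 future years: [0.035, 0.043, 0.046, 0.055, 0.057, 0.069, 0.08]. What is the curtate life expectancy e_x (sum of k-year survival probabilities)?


e_x = sum_{k=1}^{n} k_p_x
k_p_x values:
  1_p_x = 0.965
  2_p_x = 0.923505
  3_p_x = 0.881024
  4_p_x = 0.832567
  5_p_x = 0.785111
  6_p_x = 0.730938
  7_p_x = 0.672463
e_x = 5.7906


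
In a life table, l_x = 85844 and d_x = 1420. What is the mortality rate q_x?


q_x = d_x / l_x
= 1420 / 85844
= 0.0165


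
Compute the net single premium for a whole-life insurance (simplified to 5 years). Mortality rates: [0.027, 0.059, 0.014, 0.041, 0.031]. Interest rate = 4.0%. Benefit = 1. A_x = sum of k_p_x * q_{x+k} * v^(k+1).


v = 0.961538
Year 0: k_p_x=1.0, q=0.027, term=0.025962
Year 1: k_p_x=0.973, q=0.059, term=0.053076
Year 2: k_p_x=0.915593, q=0.014, term=0.011395
Year 3: k_p_x=0.902775, q=0.041, term=0.03164
Year 4: k_p_x=0.865761, q=0.031, term=0.022059
A_x = 0.1441


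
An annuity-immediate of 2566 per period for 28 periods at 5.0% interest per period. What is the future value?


FV = PMT * ((1+i)^n - 1) / i
= 2566 * ((1.05)^28 - 1) / 0.05
= 2566 * (3.920129 - 1) / 0.05
= 149861.0274


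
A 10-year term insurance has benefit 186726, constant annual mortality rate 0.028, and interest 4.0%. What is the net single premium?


NSP = benefit * sum_{k=0}^{n-1} k_p_x * q * v^(k+1)
With constant q=0.028, v=0.961538
Sum = 0.202364
NSP = 186726 * 0.202364
= 37786.5992


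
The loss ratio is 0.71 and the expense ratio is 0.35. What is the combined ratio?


Combined ratio = loss ratio + expense ratio
= 0.71 + 0.35
= 1.06


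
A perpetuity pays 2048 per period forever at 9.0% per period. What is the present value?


PV = PMT / i
= 2048 / 0.09
= 22755.5556


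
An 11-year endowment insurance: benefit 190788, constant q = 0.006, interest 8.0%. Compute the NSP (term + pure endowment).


Term component = 7967.6972
Pure endowment = 11_p_x * v^11 * benefit = 0.935945 * 0.428883 * 190788 = 76584.3399
NSP = 84552.0371


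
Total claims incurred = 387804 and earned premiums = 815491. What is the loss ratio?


Loss ratio = claims / premiums
= 387804 / 815491
= 0.4755


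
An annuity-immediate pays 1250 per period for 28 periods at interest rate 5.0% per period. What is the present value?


PV = PMT * (1 - (1+i)^(-n)) / i
= 1250 * (1 - (1+0.05)^(-28)) / 0.05
= 1250 * (1 - 0.255094) / 0.05
= 1250 * 14.898127
= 18622.6591


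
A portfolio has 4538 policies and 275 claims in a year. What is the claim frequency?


frequency = claims / policies
= 275 / 4538
= 0.0606


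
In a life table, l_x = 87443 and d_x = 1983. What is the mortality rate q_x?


q_x = d_x / l_x
= 1983 / 87443
= 0.0227


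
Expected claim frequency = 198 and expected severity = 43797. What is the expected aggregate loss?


E[S] = E[N] * E[X]
= 198 * 43797
= 8.6718e+06


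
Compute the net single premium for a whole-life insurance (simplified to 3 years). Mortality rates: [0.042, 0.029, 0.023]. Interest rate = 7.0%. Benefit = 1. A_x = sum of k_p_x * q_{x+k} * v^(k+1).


v = 0.934579
Year 0: k_p_x=1.0, q=0.042, term=0.039252
Year 1: k_p_x=0.958, q=0.029, term=0.024266
Year 2: k_p_x=0.930218, q=0.023, term=0.017465
A_x = 0.081


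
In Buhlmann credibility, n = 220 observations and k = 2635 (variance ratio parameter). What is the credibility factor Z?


Z = n / (n + k)
= 220 / (220 + 2635)
= 220 / 2855
= 0.0771


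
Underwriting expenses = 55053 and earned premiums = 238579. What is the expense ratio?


Expense ratio = expenses / premiums
= 55053 / 238579
= 0.2308


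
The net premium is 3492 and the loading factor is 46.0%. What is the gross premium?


Gross = net * (1 + loading)
= 3492 * (1 + 0.46)
= 3492 * 1.46
= 5098.32


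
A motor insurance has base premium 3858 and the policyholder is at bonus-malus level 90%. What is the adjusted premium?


adjusted = base * BM_level / 100
= 3858 * 90 / 100
= 3858 * 0.9
= 3472.2


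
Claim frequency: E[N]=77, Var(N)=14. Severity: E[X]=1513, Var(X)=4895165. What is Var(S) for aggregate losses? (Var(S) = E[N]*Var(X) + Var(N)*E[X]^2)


Var(S) = E[N]*Var(X) + Var(N)*E[X]^2
= 77*4895165 + 14*1513^2
= 376927705 + 32048366
= 4.0898e+08


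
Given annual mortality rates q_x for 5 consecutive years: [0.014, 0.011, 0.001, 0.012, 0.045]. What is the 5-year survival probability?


p_k = 1 - q_k for each year
Survival = product of (1 - q_k)
= 0.986 * 0.989 * 0.999 * 0.988 * 0.955
= 0.9192


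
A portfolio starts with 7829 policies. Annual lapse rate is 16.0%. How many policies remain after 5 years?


remaining = initial * (1 - lapse)^years
= 7829 * (1 - 0.16)^5
= 7829 * 0.418212
= 3274.1813


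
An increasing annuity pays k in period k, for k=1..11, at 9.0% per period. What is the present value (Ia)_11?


(Ia)_n = sum_{k=1}^{n} k * v^k, v = 1/(1+i)
v = 0.917431
Sum computed term by term:
(Ia)_11 = 35.0533


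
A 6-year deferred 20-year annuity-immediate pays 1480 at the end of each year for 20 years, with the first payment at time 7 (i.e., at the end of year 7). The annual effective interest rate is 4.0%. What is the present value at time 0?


PV at time 6 of the 20-year annuity-immediate:
a_n = 1480 * (1-(1+0.04)^(-20))/0.04 = 20113.683
Discount back 6 years to time 0:
PV = 20113.683 * (1+0.04)^(-6)
= 20113.683 * 0.790315
= 15896.1358


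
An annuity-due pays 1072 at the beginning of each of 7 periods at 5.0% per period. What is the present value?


PV_due = PMT * (1-(1+i)^(-n))/i * (1+i)
PV_immediate = 6202.9923
PV_due = 6202.9923 * 1.05
= 6513.1419


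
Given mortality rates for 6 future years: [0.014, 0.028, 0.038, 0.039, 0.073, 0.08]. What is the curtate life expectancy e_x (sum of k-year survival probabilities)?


e_x = sum_{k=1}^{n} k_p_x
k_p_x values:
  1_p_x = 0.986
  2_p_x = 0.958392
  3_p_x = 0.921973
  4_p_x = 0.886016
  5_p_x = 0.821337
  6_p_x = 0.75563
e_x = 5.3293


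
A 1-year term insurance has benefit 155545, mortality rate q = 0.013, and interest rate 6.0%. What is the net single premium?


NSP = benefit * q * v
v = 1/(1+i) = 0.943396
NSP = 155545 * 0.013 * 0.943396
= 1907.6274


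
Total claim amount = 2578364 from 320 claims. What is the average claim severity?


severity = total / number
= 2578364 / 320
= 8057.3875


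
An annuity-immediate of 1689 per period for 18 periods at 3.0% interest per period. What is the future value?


FV = PMT * ((1+i)^n - 1) / i
= 1689 * ((1.03)^18 - 1) / 0.03
= 1689 * (1.702433 - 1) / 0.03
= 39546.9813


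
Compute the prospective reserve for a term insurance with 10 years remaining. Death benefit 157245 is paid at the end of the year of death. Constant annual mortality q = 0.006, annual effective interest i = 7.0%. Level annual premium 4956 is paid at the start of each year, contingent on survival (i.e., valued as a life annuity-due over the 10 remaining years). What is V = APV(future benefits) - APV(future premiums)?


v = 1/(1+i) = 0.934579
APV(future benefits) per unit = sum_{k=0}^{9} k_p_x * q * v^(k+1) = 0.041159
APV(future benefits) = 157245 * 0.041159 = 6471.9705
Life annuity-due factor ä_{x:10} = sum_{k=0}^{9} k_p_x * v^k = 7.339935
APV(future premiums) = 4956 * 7.339935 = 36376.7179
V = 6471.9705 - 36376.7179
= -29904.7474


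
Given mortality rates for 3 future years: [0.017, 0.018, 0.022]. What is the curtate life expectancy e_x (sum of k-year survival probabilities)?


e_x = sum_{k=1}^{n} k_p_x
k_p_x values:
  1_p_x = 0.983
  2_p_x = 0.965306
  3_p_x = 0.944069
e_x = 2.8924


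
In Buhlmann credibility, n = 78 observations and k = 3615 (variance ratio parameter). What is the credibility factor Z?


Z = n / (n + k)
= 78 / (78 + 3615)
= 78 / 3693
= 0.0211


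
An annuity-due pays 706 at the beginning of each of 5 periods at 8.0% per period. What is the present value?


PV_due = PMT * (1-(1+i)^(-n))/i * (1+i)
PV_immediate = 2818.8533
PV_due = 2818.8533 * 1.08
= 3044.3615


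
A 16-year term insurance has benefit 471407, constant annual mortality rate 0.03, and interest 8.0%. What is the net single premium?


NSP = benefit * sum_{k=0}^{n-1} k_p_x * q * v^(k+1)
With constant q=0.03, v=0.925926
Sum = 0.223829
NSP = 471407 * 0.223829
= 105514.4135


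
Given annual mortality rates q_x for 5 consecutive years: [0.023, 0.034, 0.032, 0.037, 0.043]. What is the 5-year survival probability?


p_k = 1 - q_k for each year
Survival = product of (1 - q_k)
= 0.977 * 0.966 * 0.968 * 0.963 * 0.957
= 0.8419


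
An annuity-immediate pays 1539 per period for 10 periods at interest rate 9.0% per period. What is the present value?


PV = PMT * (1 - (1+i)^(-n)) / i
= 1539 * (1 - (1+0.09)^(-10)) / 0.09
= 1539 * (1 - 0.422411) / 0.09
= 1539 * 6.417658
= 9876.7752


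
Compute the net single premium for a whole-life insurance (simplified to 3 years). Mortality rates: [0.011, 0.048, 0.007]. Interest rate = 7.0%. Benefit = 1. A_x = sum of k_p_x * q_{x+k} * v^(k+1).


v = 0.934579
Year 0: k_p_x=1.0, q=0.011, term=0.01028
Year 1: k_p_x=0.989, q=0.048, term=0.041464
Year 2: k_p_x=0.941528, q=0.007, term=0.00538
A_x = 0.0571
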